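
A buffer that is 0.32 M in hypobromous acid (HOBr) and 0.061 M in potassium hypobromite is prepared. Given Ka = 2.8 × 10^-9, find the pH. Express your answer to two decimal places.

pKa = −log(2.8 × 10^-9) = 8.553
pH = pKa + log([A⁻]/[HA]) = 8.553 + log(0.061/0.32)
pH = 8.553 + (-0.720) = 7.83

pH = 7.83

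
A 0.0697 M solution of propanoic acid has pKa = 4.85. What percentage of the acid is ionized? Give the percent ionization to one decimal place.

1.4%

CH3CH2COOH ⇌ CH3CH2COO- + H+; let x = [H+] at equilibrium.
Ka = 10^(−4.85) = 1.41 × 10^-5
x ≈ √(Ka·C₀) = √(1.41 × 10^-5 × 0.0697) = 9.91 × 10^-4 M
Fraction ionized = 9.91 × 10^-4 / 0.0697 = 0.0142 → 1.4%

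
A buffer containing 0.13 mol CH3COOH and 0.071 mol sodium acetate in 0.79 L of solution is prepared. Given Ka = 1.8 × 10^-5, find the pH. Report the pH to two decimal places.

pKa = −log(1.8 × 10^-5) = 4.745
Henderson–Hasselbalch: pH = pKa + log([CH3COO-]/[CH3COOH]) = 4.745 + log(0.071/0.13)
pH = 4.745 + (-0.263) = 4.48

pH = 4.48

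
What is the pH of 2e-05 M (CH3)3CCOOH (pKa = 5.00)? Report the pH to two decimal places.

pH = 5.00

(CH3)3CCOOH ⇌ (CH3)3CCOO- + H+
Ka = 10^(−5.00) = 1.00 × 10^-5
Ka = [H+]²/(2e-05 − [H+]) = 1.00 × 10^-5
Here C₀/Ka ≈ 2, so the small-[H+] approximation fails. Use the quadratic:
[H+] = [−1e-05 + √(1e-05² + 8e-10)]/2 = 1.00 × 10^-5 M
pH = −log[H+] = −log(1.00 × 10^-5) = 5.00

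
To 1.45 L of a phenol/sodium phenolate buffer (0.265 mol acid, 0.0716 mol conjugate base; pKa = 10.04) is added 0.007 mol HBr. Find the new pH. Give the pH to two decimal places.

Added H+ converts C6H5O- to C6H5OH: C6H5OH → 0.272 mol, C6H5O- → 0.0646 mol.
pH = pKa + log(n_C6H5O-/n_C6H5OH) = 10.04 + log(0.0646/0.272) = 10.04 + (-0.624)

pH = 9.42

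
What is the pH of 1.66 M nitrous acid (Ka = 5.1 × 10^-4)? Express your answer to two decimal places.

HNO2 ⇌ NO2- + H+
From the ICE table, Ka = [H+]²/(1.66 − [H+]) = 5.1 × 10^-4.
Assume [H+] ≪ 1.66: [H+] ≈ √(5.1 × 10^-4 × 1.66) = 2.91 × 10^-2 M
Check: 1.8% ionized — well under 5%, approximation valid.
pH = −log[H+] = −log(2.91 × 10^-2) = 1.54

pH = 1.54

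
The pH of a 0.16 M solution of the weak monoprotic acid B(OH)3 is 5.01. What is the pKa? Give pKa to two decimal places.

[H+] = 10^(-5.01) = 9.77 × 10^-6 M
At equilibrium [HA] = 0.16 − 9.77 × 10^-6 = 1.60 × 10^-1 M
Ka = [H+][A-]/[HA] = (9.77 × 10^-6)² / 1.60 × 10^-1 = 5.97 × 10^-10
pKa = -log(5.97 × 10^-10) = 9.22

pKa = 9.22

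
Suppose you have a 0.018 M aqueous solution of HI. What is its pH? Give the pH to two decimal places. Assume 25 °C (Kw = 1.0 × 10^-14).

pH = 1.74

HI is a strong acid and dissociates completely, so [H+] = 0.018 M.
pH = -log(0.018) = 1.74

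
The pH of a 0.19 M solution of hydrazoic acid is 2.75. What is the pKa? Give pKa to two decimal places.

[H+] = 10^(-2.75) = 1.78 × 10^-3 M
At equilibrium [HA] = 0.19 − 1.78 × 10^-3 = 1.88 × 10^-1 M
Ka = [H+][A-]/[HA] = (1.78 × 10^-3)² / 1.88 × 10^-1 = 1.69 × 10^-5
pKa = -log(1.69 × 10^-5) = 4.77

pKa = 4.77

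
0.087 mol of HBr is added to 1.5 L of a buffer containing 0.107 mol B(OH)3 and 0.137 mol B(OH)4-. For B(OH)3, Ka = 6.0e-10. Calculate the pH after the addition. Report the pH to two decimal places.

Added H+ converts B(OH)4- to B(OH)3: B(OH)3 → 0.194 mol, B(OH)4- → 0.05 mol.
pKa = −log(6.0 × 10^-10) = 9.222
Henderson–Hasselbalch with mole ratio 0.05/0.194: pH = 9.222 + (-0.589)

pH = 8.63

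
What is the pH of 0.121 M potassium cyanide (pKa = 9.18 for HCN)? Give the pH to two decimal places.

pH = 11.13

CN- is the conjugate base of the weak acid HCN.
Ka = 10^(−9.18) = 6.61 × 10^-10
Kb = Kw/Ka = 1.0×10^-14 / 6.61 × 10^-10 = 1.51 × 10^-5
From the ICE table, Kb = [OH-]²/(0.121 − [OH-]) = 1.51 × 10^-5.
Assume [OH-] ≪ 0.121: [OH-] ≈ √(1.51 × 10^-5 × 0.121) = 1.35 × 10^-3 M
Check: 1.1% ionized — well under 5%, approximation valid.
pOH = −log(1.35 × 10^-3) = 2.87; pH = 14.00 − 2.87 = 11.13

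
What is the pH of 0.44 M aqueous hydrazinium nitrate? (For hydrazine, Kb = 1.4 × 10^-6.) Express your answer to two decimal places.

pH = 4.25

N2H5+ is the conjugate acid of the weak base N2H4.
Ka = Kw/Kb = 1.0×10^-14 / 1.4 × 10^-6 = 7.14 × 10^-9
From the ICE table, Ka = [H+]²/(0.44 − [H+]) = 7.14 × 10^-9.
Since Ka ≪ C₀, [H+] ≈ √(Ka·C₀) = 5.60 × 10^-5 M.
Check: 0.013% ionized — well under 5%, approximation valid.
pH = −log(5.60 × 10^-5) = 4.25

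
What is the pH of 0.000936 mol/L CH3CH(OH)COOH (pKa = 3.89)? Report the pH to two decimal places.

CH3CH(OH)COOH ⇌ CH3CH(OH)COO- + H+
Ka = 10^(−3.89) = 1.29 × 10^-4
Let x = [H+] at equilibrium. Ka = x²/(0.000936 − x).
The 5% rule fails; solving x² + Ka·x − Ka·C₀ = 0 exactly:
x = (−Ka + √(Ka² + 4·Ka·C₀))/2 = 2.89 × 10^-4 M
pH = −log[H+] = −log(2.89 × 10^-4) = 3.54

pH = 3.54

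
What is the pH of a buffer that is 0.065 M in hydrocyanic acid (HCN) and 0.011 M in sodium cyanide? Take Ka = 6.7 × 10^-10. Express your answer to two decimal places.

pKa = −log(6.7 × 10^-10) = 9.174
Using pH = pKa + log([base]/[acid]) with [base]/[acid] = 0.011/0.065:
pH = 9.174 + (-0.772) = 8.40

pH = 8.40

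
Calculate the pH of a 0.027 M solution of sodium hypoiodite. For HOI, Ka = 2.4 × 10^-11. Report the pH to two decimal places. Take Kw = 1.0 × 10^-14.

OI- is the conjugate base of the weak acid HOI.
Kb = Kw/Ka = 1.0×10^-14 / 2.4 × 10^-11 = 4.17 × 10^-4
Kb = [OH-]²/(0.027 − [OH-]) = 4.17 × 10^-4
[OH-] is not negligible relative to C₀; solve [OH-]² + 0.000417·[OH-] − 1.13e-05 = 0.
[OH-] = [−0.000417 + √(0.000417² + 4.5e-05)]/2 = 3.15 × 10^-3 M
pOH = 2.50, so pH = 14.00 − pOH = 11.50

pH = 11.50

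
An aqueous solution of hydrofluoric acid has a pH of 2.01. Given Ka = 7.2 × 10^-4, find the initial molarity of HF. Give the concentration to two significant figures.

C₀ = 1.4 × 10^-1 M

[H+] = 10^(-2.01) = 9.77 × 10^-3 M = x
Ka = x²/(C₀ − x) ⇒ C₀ = x + x²/Ka
C₀ = 9.77 × 10^-3 + (9.77 × 10^-3)²/(7.2 × 10^-4) = 1.42 × 10^-1 M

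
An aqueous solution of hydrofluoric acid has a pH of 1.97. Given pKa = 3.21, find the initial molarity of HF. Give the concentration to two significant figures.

C₀ = 2.0 × 10^-1 M

[H+] = 10^(-1.97) = 1.07 × 10^-2 M = x
Ka = 10^(−3.21) = 6.17 × 10^-4
Ka = x²/(C₀ − x) ⇒ C₀ = x + x²/Ka
C₀ = 1.07 × 10^-2 + (1.07 × 10^-2)²/(6.17 × 10^-4) = 1.96 × 10^-1 M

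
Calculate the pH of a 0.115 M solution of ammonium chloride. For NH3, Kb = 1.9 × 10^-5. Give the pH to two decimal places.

pH = 5.11

NH4+ is the conjugate acid of the weak base NH3.
Ka = Kw/Kb = 1.0×10^-14 / 1.9 × 10^-5 = 5.26 × 10^-10
From the ICE table, Ka = [H+]²/(0.115 − [H+]) = 5.26 × 10^-10.
Assume [H+] ≪ 0.115: [H+] ≈ √(5.26 × 10^-10 × 0.115) = 7.78 × 10^-6 M
pH = −log[H+] = −log(7.78 × 10^-6) = 5.11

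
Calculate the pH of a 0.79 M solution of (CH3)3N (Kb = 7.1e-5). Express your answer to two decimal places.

(CH3)3N + H2O ⇌ (CH3)3NH+ + OH-
From the ICE table, Kb = [OH-]²/(0.79 − [OH-]) = 7.1 × 10^-5.
Assume [OH-] ≪ 0.79: [OH-] ≈ √(7.1 × 10^-5 × 0.79) = 7.49 × 10^-3 M
pOH = −log(7.49 × 10^-3) = 2.13; pH = 14.00 − 2.13 = 11.87

pH = 11.87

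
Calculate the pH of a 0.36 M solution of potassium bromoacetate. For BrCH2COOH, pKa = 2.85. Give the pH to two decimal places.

BrCH2COO- is the conjugate base of the weak acid BrCH2COOH.
Ka = 10^(−2.85) = 1.41 × 10^-3
Kb = Kw/Ka = 1.0×10^-14 / 1.41 × 10^-3 = 7.09 × 10^-12
Let x = [OH-] at equilibrium. Kb = x²/(0.36 − x).
Since Kb ≪ C₀, x ≈ √(Kb·C₀) = 1.60 × 10^-6 M.
Check: 0.00044% ionized — well under 5%, approximation valid.
pOH = −log(1.60 × 10^-6) = 5.80; pH = 14.00 − 5.80 = 8.20

pH = 8.20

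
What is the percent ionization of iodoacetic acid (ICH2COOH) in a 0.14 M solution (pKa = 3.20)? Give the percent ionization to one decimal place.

ICH2COOH ⇌ ICH2COO- + H+; let x = [H+] at equilibrium.
Ka = 10^(−3.20) = 6.31 × 10^-4
Solve x² + 0.000631x − 8.83e-05 = 0 → x = 9.09 × 10^-3 M
Fraction ionized = 9.09 × 10^-3 / 0.14 = 0.0649 → 6.5%

6.5%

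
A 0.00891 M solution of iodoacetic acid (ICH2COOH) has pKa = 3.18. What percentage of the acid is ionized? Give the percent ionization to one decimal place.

23.8%

ICH2COOH ⇌ ICH2COO- + H+; let x = [H+] at equilibrium.
Ka = 10^(−3.18) = 6.61 × 10^-4
Solve x² + 0.000661x − 5.89e-06 = 0 → x = 2.12 × 10^-3 M
% ionization = x/C₀ × 100% = 2.12 × 10^-3/0.00891 × 100% = 23.8%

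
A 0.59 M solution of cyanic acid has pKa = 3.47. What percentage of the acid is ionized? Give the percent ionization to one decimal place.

2.4%

HOCN ⇌ OCN- + H+; let x = [H+] at equilibrium.
Ka = 10^(−3.47) = 3.39 × 10^-4
x ≈ √(Ka·C₀) = √(3.39 × 10^-4 × 0.59) = 1.41 × 10^-2 M
Fraction ionized = 1.41 × 10^-2 / 0.59 = 0.0239 → 2.4%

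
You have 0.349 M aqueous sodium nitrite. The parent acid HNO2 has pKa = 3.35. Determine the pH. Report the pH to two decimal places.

NO2- is the conjugate base of the weak acid HNO2.
Ka = 10^(−3.35) = 4.47 × 10^-4
Kb = Kw/Ka = 1.0×10^-14 / 4.47 × 10^-4 = 2.24 × 10^-11
From the ICE table, Kb = x²/(0.349 − x) = 2.24 × 10^-11.
Assume x ≪ 0.349: x ≈ √(2.24 × 10^-11 × 0.349) = 2.80 × 10^-6 M
Check: 0.0008% ionized — well under 5%, approximation valid.
pOH = 5.55, so pH = 14.00 − pOH = 8.45

pH = 8.45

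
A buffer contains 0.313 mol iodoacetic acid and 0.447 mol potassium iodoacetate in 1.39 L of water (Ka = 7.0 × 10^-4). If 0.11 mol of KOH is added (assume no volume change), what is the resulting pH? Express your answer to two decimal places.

OH- converts ICH2COOH to ICH2COO-: ICH2COOH → 0.203 mol, ICH2COO- → 0.557 mol.
pKa = −log(7.0 × 10^-4) = 3.155
pH = pKa + log([A⁻]/[HA]) = 3.155 + log(0.557/0.203) = 3.155 +0.438

pH = 3.59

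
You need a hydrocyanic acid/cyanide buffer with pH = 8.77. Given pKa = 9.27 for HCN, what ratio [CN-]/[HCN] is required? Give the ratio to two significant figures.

pH = pKa + log(r) ⇒ log(r) = 8.77 − 9.27 = -0.50
r = [CN-]/[HCN] = 10^(-0.50) = 0.316

ratio = 0.32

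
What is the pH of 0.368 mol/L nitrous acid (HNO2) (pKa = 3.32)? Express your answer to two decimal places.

HNO2 ⇌ NO2- + H+
Ka = 10^(−3.32) = 4.79 × 10^-4
Let x = [H+] at equilibrium. Ka = x²/(0.368 − x).
Since Ka ≪ C₀, x ≈ √(Ka·C₀) = 1.33 × 10^-2 M.
Check: 3.6% ionized — well under 5%, approximation valid.
pH = −log[H+] = −log(1.33 × 10^-2) = 1.88

pH = 1.88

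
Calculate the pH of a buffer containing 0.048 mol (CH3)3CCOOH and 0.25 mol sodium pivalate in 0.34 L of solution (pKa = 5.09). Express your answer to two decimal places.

pH = 5.81

pH = pKa + log([A⁻]/[HA]) = 5.09 + log(0.25/0.048)
pH = 5.09 + (+0.717) = 5.81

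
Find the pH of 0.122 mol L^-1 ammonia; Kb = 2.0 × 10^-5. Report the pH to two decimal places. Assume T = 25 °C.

NH3 + H2O ⇌ NH4+ + OH-
Kb = x²/(0.122 − x) = 2.0 × 10^-5
Assume x ≪ 0.122: x ≈ √(2.0 × 10^-5 × 0.122) = 1.56 × 10^-3 M
Check: 1.3% ionized — well under 5%, approximation valid.
pOH = 2.81, so pH = 14.00 − pOH = 11.19

pH = 11.19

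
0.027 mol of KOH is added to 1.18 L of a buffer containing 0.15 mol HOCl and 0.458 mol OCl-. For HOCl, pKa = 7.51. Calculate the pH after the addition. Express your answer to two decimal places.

pH = 8.11

After neutralization: n(HOCl) = 0.123 mol, n(OCl-) = 0.485 mol.
pH = pKa + log([A⁻]/[HA]) = 7.51 + log(0.485/0.123) = 7.51 +0.596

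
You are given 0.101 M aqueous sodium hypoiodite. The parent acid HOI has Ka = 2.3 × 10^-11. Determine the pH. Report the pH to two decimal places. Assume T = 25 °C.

OI- is the conjugate base of the weak acid HOI.
Kb = Kw/Ka = 1.0×10^-14 / 2.3 × 10^-11 = 4.35 × 10^-4
From the ICE table, Kb = x²/(0.101 − x) = 4.35 × 10^-4.
The 5% rule fails; solving x² + Kb·x − Kb·C₀ = 0 exactly:
x = [−0.000435 + √(0.000435² + 0.000176)]/2 = 6.41 × 10^-3 M
pOH = −log(6.41 × 10^-3) = 2.19; pH = 14.00 − 2.19 = 11.81

pH = 11.81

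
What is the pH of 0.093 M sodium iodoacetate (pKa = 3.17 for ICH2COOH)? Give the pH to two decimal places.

pH = 8.07

ICH2COO- is the conjugate base of the weak acid ICH2COOH.
Ka = 10^(−3.17) = 6.76 × 10^-4
Kb = Kw/Ka = 1.0×10^-14 / 6.76 × 10^-4 = 1.48 × 10^-11
Kb = [OH-]²/(0.093 − [OH-]) = 1.48 × 10^-11
Neglecting [OH-] in the denominator: [OH-] = √(1.48 × 10^-11 × 0.093) = 1.17 × 10^-6 M
Check: 0.0013% ionized — well under 5%, approximation valid.
pOH = 5.93, so pH = 14.00 − pOH = 8.07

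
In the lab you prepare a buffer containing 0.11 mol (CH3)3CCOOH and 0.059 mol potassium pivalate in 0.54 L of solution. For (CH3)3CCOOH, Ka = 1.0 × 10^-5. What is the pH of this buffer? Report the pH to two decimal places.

pH = 4.73

pKa = −log(1.0 × 10^-5) = 5.000
pH = pKa + log([A⁻]/[HA]) = 5.000 + log(0.059/0.11)
pH = 5.000 + (-0.271) = 4.73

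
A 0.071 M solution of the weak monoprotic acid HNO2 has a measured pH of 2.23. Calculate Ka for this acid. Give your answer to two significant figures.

Ka = 5.3 × 10^-4

[H+] = 10^(-2.23) = 5.89 × 10^-3 M
At equilibrium [HA] = 0.071 − 5.89 × 10^-3 = 6.51 × 10^-2 M
Ka = [H+][A-]/[HA] = (5.89 × 10^-3)² / 6.51 × 10^-2 = 5.3 × 10^-4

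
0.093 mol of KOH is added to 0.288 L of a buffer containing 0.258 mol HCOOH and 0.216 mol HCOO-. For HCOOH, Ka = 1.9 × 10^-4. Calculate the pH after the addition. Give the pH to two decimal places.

OH- converts HCOOH to HCOO-: HCOOH → 0.165 mol, HCOO- → 0.309 mol.
pKa = −log(1.9 × 10^-4) = 3.721
Henderson–Hasselbalch with mole ratio 0.309/0.165: pH = 3.721 + (+0.272)

pH = 3.99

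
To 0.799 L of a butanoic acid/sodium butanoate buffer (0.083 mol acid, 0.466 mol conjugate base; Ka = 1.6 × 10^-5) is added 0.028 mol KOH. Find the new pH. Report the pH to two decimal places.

After neutralization: n(CH3(CH2)2COOH) = 0.055 mol, n(CH3(CH2)2COO-) = 0.494 mol.
pKa = −log(1.6 × 10^-5) = 4.796
Henderson–Hasselbalch with mole ratio 0.494/0.055: pH = 4.796 + (+0.953)

pH = 5.75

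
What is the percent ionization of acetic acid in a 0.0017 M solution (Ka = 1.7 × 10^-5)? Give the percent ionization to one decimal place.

CH3COOH ⇌ CH3COO- + H+; let x = [H+] at equilibrium.
Solve x² + 1.7e-05x − 2.89e-08 = 0 → x = 1.62 × 10^-4 M
Fraction ionized = 1.62 × 10^-4 / 0.0017 = 0.0953 → 9.5%

9.5%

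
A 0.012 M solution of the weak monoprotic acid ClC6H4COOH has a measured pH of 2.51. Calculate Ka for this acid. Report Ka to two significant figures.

[H+] = 10^(-2.51) = 3.09 × 10^-3 M
At equilibrium [HA] = 0.012 − 3.09 × 10^-3 = 8.91 × 10^-3 M
Ka = [H+][A-]/[HA] = (3.09 × 10^-3)² / 8.91 × 10^-3 = 1.1 × 10^-3

Ka = 1.1 × 10^-3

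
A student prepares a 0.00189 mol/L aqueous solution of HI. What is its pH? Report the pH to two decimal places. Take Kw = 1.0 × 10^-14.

pH = 2.72

HI is a strong acid and dissociates completely, so [H+] = 0.00189 M.
pH = -log(0.00189) = 2.72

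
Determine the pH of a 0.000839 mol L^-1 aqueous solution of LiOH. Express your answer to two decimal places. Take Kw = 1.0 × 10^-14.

pH = 10.92

LiOH is a strong base; [OH-] = 0.000839 M.
pOH = -log(0.000839) = 3.08
pH = 14.00 - 3.08 = 10.92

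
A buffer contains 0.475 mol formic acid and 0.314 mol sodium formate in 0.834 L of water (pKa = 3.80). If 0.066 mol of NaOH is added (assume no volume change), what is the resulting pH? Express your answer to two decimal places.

pH = 3.77

After neutralization: n(HCOOH) = 0.409 mol, n(HCOO-) = 0.38 mol.
Henderson–Hasselbalch with mole ratio 0.38/0.409: pH = 3.80 + (-0.032)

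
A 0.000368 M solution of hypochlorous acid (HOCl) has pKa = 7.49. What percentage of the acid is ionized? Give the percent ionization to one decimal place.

HOCl ⇌ OCl- + H+; let x = [H+] at equilibrium.
Ka = 10^(−7.49) = 3.24 × 10^-8
x ≈ √(Ka·C₀) = √(3.24 × 10^-8 × 0.000368) = 3.45 × 10^-6 M
% ionization = x/C₀ × 100% = 3.45 × 10^-6/0.000368 × 100% = 0.9%

0.9%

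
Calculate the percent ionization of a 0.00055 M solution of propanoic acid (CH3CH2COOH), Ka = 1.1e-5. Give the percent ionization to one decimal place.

13.2%

CH3CH2COOH ⇌ CH3CH2COO- + H+; let x = [H+] at equilibrium.
Solve x² + 1.1e-05x − 6.05e-09 = 0 → x = 7.25 × 10^-5 M
% ionization = x/C₀ × 100% = 7.25 × 10^-5/0.00055 × 100% = 13.2%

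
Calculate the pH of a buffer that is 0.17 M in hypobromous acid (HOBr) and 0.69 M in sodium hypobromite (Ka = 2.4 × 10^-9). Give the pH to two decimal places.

pH = 9.23

pKa = −log(2.4 × 10^-9) = 8.620
pH = pKa + log([A⁻]/[HA]) = 8.620 + log(0.69/0.17)
pH = 8.620 + (+0.608) = 9.23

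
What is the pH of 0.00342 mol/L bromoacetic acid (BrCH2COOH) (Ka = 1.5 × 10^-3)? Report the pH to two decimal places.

pH = 2.79

BrCH2COOH ⇌ BrCH2COO- + H+
From the ICE table, Ka = x²/(0.00342 − x) = 1.5 × 10^-3.
Here C₀/Ka ≈ 2.28, so the small-x approximation fails. Use the quadratic:
x = [−0.0015 + √(0.0015² + 2.05e-05)]/2 = 1.64 × 10^-3 M
pH = −log(1.64 × 10^-3) = 2.79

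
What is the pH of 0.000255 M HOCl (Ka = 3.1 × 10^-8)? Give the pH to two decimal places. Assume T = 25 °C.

pH = 5.55

HOCl ⇌ OCl- + H+
From the ICE table, Ka = [H+]²/(0.000255 − [H+]) = 3.1 × 10^-8.
Neglecting [H+] in the denominator: [H+] = √(3.1 × 10^-8 × 0.000255) = 2.81 × 10^-6 M
pH = −log(2.81 × 10^-6) = 5.55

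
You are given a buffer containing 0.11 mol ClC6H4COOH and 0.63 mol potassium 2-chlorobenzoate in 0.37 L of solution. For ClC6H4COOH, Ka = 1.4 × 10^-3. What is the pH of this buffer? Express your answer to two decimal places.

pKa = −log(1.4 × 10^-3) = 2.854
pH = pKa + log([A⁻]/[HA]) = 2.854 + log(0.63/0.11)
pH = 2.854 + (+0.758) = 3.61

pH = 3.61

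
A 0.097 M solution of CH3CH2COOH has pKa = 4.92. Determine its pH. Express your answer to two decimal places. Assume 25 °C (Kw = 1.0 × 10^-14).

pH = 2.97

CH3CH2COOH ⇌ CH3CH2COO- + H+
Ka = 10^(−4.92) = 1.20 × 10^-5
Ka = x²/(0.097 − x) = 1.20 × 10^-5
Neglecting x in the denominator: x = √(1.20 × 10^-5 × 0.097) = 1.08 × 10^-3 M
Check: 1.1% ionized — well under 5%, approximation valid.
pH = −log(1.08 × 10^-3) = 2.97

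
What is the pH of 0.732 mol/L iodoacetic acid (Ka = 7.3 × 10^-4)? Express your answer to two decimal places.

ICH2COOH ⇌ ICH2COO- + H+
Ka = [H+]²/(0.732 − [H+]) = 7.3 × 10^-4
Assume [H+] ≪ 0.732: [H+] ≈ √(7.3 × 10^-4 × 0.732) = 2.31 × 10^-2 M
pH = −log(2.31 × 10^-2) = 1.64

pH = 1.64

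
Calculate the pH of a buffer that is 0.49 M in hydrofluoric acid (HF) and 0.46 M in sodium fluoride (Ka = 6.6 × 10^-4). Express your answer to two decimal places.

pKa = −log(6.6 × 10^-4) = 3.180
pH = pKa + log([A⁻]/[HA]) = 3.180 + log(0.46/0.49)
pH = 3.180 + (-0.027) = 3.15

pH = 3.15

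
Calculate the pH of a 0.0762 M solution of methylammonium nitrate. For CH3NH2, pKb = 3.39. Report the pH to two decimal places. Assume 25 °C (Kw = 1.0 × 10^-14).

pH = 5.86

CH3NH3+ is the conjugate acid of the weak base CH3NH2.
Kb = 10^(−3.39) = 4.07 × 10^-4
Ka = Kw/Kb = 1.0×10^-14 / 4.07 × 10^-4 = 2.46 × 10^-11
Ka = x²/(0.0762 − x) = 2.46 × 10^-11
Since Ka ≪ C₀, x ≈ √(Ka·C₀) = 1.37 × 10^-6 M.
pH = −log[H+] = −log(1.37 × 10^-6) = 5.86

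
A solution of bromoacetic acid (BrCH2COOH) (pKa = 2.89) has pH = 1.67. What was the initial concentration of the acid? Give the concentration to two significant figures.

C₀ = 3.8 × 10^-1 M

[H+] = 10^(-1.67) = 2.14 × 10^-2 M = x
Ka = 10^(−2.89) = 1.29 × 10^-3
Ka = x²/(C₀ − x) ⇒ C₀ = x + x²/Ka
C₀ = 2.14 × 10^-2 + (2.14 × 10^-2)²/(1.29 × 10^-3) = 3.76 × 10^-1 M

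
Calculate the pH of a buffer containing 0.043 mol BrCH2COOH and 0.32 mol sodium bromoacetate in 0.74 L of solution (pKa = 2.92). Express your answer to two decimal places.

pH = 3.79

Using pH = pKa + log([base]/[acid]) with [base]/[acid] = 0.32/0.043:
pH = 2.92 + (+0.872) = 3.79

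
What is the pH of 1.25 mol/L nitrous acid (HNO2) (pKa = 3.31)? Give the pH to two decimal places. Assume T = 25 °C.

HNO2 ⇌ NO2- + H+
Ka = 10^(−3.31) = 4.90 × 10^-4
Ka = [H+]²/(1.25 − [H+]) = 4.90 × 10^-4
Since Ka ≪ C₀, [H+] ≈ √(Ka·C₀) = 2.47 × 10^-2 M.
Check: 2% ionized — well under 5%, approximation valid.
pH = −log[H+] = −log(2.47 × 10^-2) = 1.61

pH = 1.61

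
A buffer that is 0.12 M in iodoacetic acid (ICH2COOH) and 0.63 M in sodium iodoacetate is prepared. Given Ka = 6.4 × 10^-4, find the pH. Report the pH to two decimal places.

pH = 3.91

pKa = −log(6.4 × 10^-4) = 3.194
Henderson–Hasselbalch: pH = pKa + log([ICH2COO-]/[ICH2COOH]) = 3.194 + log(0.63/0.12)
pH = 3.194 + (+0.720) = 3.91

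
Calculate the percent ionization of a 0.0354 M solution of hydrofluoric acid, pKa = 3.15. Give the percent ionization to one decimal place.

13.2%

HF ⇌ F- + H+; let x = [H+] at equilibrium.
Ka = 10^(−3.15) = 7.08 × 10^-4
Ka = x²/(C₀ − x); solving the quadratic gives x = 4.66 × 10^-3 M.
Fraction ionized = 4.66 × 10^-3 / 0.0354 = 0.1316 → 13.2%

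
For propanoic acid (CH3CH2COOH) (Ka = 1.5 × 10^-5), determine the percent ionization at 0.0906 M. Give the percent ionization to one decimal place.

CH3CH2COOH ⇌ CH3CH2COO- + H+; let x = [H+] at equilibrium.
x ≈ √(Ka·C₀) = √(1.5 × 10^-5 × 0.0906) = 1.17 × 10^-3 M
% ionization = x/C₀ × 100% = 1.17 × 10^-3/0.0906 × 100% = 1.3%

1.3%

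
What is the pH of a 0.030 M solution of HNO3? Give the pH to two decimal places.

HNO3 is a strong acid and dissociates completely, so [H+] = 0.030 M.
pH = -log(0.03) = 1.52

pH = 1.52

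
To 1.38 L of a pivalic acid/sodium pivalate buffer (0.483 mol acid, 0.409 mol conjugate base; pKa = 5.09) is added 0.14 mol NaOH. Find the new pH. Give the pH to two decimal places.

pH = 5.29

After neutralization: n((CH3)3CCOOH) = 0.343 mol, n((CH3)3CCOO-) = 0.549 mol.
pH = pKa + log([A⁻]/[HA]) = 5.09 + log(0.549/0.343) = 5.09 +0.204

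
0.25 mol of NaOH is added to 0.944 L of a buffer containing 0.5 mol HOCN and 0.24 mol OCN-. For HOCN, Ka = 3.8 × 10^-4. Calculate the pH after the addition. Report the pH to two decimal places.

pH = 3.71

OH- converts HOCN to OCN-: HOCN → 0.25 mol, OCN- → 0.49 mol.
pKa = −log(3.8 × 10^-4) = 3.420
pH = pKa + log(n_OCN-/n_HOCN) = 3.420 + log(0.49/0.25) = 3.420 + (+0.292)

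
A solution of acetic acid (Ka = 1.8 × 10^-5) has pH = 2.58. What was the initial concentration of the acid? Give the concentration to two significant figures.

[H+] = 10^(-2.58) = 2.63 × 10^-3 M = x
Ka = x²/(C₀ − x) ⇒ C₀ = x + x²/Ka
C₀ = 2.63 × 10^-3 + (2.63 × 10^-3)²/(1.8 × 10^-5) = 3.87 × 10^-1 M

C₀ = 3.9 × 10^-1 M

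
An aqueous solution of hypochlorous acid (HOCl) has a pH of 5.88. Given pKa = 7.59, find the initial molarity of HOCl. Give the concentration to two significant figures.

C₀ = 6.9 × 10^-5 M

[H+] = 10^(-5.88) = 1.32 × 10^-6 M = x
Ka = 10^(−7.59) = 2.57 × 10^-8
Ka = x²/(C₀ − x) ⇒ C₀ = x + x²/Ka
C₀ = 1.32 × 10^-6 + (1.32 × 10^-6)²/(2.57 × 10^-8) = 6.91 × 10^-5 M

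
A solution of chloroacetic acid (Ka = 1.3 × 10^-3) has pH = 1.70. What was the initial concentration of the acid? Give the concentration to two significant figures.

[H+] = 10^(-1.70) = 2.00 × 10^-2 M = x
Ka = x²/(C₀ − x) ⇒ C₀ = x + x²/Ka
C₀ = 2.00 × 10^-2 + (2.00 × 10^-2)²/(1.3 × 10^-3) = 3.28 × 10^-1 M

C₀ = 3.3 × 10^-1 M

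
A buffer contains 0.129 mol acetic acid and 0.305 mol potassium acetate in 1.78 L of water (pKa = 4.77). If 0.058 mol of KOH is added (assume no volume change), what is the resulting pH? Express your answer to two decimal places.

After neutralization: n(CH3COOH) = 0.071 mol, n(CH3COO-) = 0.363 mol.
pH = pKa + log(n_CH3COO-/n_CH3COOH) = 4.77 + log(0.363/0.071) = 4.77 + (+0.709)

pH = 5.48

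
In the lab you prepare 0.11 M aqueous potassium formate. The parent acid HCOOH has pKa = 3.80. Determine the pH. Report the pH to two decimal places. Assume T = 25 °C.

pH = 8.42

HCOO- is the conjugate base of the weak acid HCOOH.
Ka = 10^(−3.80) = 1.58 × 10^-4
Kb = Kw/Ka = 1.0×10^-14 / 1.58 × 10^-4 = 6.33 × 10^-11
Kb = x²/(0.11 − x) = 6.33 × 10^-11
Since Kb ≪ C₀, x ≈ √(Kb·C₀) = 2.64 × 10^-6 M.
(x/C₀ = 0.0024% < 5%, so the approximation holds.)
pOH = −log(2.64 × 10^-6) = 5.58; pH = 14.00 − 5.58 = 8.42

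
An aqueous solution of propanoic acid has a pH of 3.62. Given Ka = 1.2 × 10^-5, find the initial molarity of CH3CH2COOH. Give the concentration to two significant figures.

C₀ = 5.0 × 10^-3 M

[H+] = 10^(-3.62) = 2.40 × 10^-4 M = x
Ka = x²/(C₀ − x) ⇒ C₀ = x + x²/Ka
C₀ = 2.40 × 10^-4 + (2.40 × 10^-4)²/(1.2 × 10^-5) = 5.04 × 10^-3 M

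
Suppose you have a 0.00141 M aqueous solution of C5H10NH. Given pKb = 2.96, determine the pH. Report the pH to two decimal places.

C5H10NH + H2O ⇌ C5H10NH2+ + OH-
Kb = 10^(−2.96) = 1.10 × 10^-3
Kb = x²/(0.00141 − x) = 1.10 × 10^-3
x is not negligible relative to C₀; solve x² + 0.0011·x − 1.55e-06 = 0.
x = (−Kb + √(Kb² + 4·Kb·C₀))/2 = 8.11 × 10^-4 M
pOH = −log(8.11 × 10^-4) = 3.09; pH = 14.00 − 3.09 = 10.91

pH = 10.91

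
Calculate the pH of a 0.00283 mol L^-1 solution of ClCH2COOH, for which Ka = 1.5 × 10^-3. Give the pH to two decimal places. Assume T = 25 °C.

pH = 2.84

ClCH2COOH ⇌ ClCH2COO- + H+
Ka = x²/(0.00283 − x) = 1.5 × 10^-3
The 5% rule fails; solving x² + Ka·x − Ka·C₀ = 0 exactly:
x = (−Ka + √(Ka² + 4·Ka·C₀))/2 = 1.44 × 10^-3 M
pH = −log[H+] = −log(1.44 × 10^-3) = 2.84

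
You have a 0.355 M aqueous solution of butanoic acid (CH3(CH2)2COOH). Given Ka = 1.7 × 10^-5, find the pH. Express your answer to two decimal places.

CH3(CH2)2COOH ⇌ CH3(CH2)2COO- + H+
Let x = [H+] at equilibrium. Ka = x²/(0.355 − x).
Since Ka ≪ C₀, x ≈ √(Ka·C₀) = 2.46 × 10^-3 M.
Check: 0.69% ionized — well under 5%, approximation valid.
pH = −log[H+] = −log(2.46 × 10^-3) = 2.61

pH = 2.61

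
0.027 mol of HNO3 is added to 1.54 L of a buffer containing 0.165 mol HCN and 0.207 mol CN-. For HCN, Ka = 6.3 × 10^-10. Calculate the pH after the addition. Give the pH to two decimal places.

pH = 9.17

Added H+ converts CN- to HCN: HCN → 0.192 mol, CN- → 0.18 mol.
pKa = −log(6.3 × 10^-10) = 9.201
pH = pKa + log([A⁻]/[HA]) = 9.201 + log(0.18/0.192) = 9.201 -0.028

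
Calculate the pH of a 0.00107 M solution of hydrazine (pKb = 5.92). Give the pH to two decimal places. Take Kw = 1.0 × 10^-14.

pH = 9.55

N2H4 + H2O ⇌ N2H5+ + OH-
Kb = 10^(−5.92) = 1.20 × 10^-6
From the ICE table, Kb = [OH-]²/(0.00107 − [OH-]) = 1.20 × 10^-6.
Assume [OH-] ≪ 0.00107: [OH-] ≈ √(1.20 × 10^-6 × 0.00107) = 3.58 × 10^-5 M
Check: 3.3% ionized — well under 5%, approximation valid.
pOH = −log(3.58 × 10^-5) = 4.45; pH = 14.00 − 4.45 = 9.55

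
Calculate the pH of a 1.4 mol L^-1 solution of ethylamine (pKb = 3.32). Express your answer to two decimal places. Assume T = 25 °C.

C2H5NH2 + H2O ⇌ C2H5NH3+ + OH-
Kb = 10^(−3.32) = 4.79 × 10^-4
From the ICE table, Kb = [OH-]²/(1.4 − [OH-]) = 4.79 × 10^-4.
Neglecting [OH-] in the denominator: [OH-] = √(4.79 × 10^-4 × 1.4) = 2.59 × 10^-2 M
pOH = 1.59, so pH = 14.00 − pOH = 12.41

pH = 12.41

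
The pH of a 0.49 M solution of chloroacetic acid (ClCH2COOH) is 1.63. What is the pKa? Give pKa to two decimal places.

pKa = 2.93

[H+] = 10^(-1.63) = 2.34 × 10^-2 M
At equilibrium [HA] = 0.49 − 2.34 × 10^-2 = 4.67 × 10^-1 M
Ka = [H+][A-]/[HA] = (2.34 × 10^-2)² / 4.67 × 10^-1 = 1.17 × 10^-3
pKa = -log(1.17 × 10^-3) = 2.93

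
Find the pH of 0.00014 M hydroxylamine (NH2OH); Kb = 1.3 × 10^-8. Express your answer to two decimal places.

pH = 8.13

NH2OH + H2O ⇌ NH3OH+ + OH-
Let x = [OH-] at equilibrium. Kb = x²/(0.00014 − x).
Neglecting x in the denominator: x = √(1.3 × 10^-8 × 0.00014) = 1.35 × 10^-6 M
pOH = −log(1.35 × 10^-6) = 5.87; pH = 14.00 − 5.87 = 8.13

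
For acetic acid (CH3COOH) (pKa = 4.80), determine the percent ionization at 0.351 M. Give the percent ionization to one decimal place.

0.7%

CH3COOH ⇌ CH3COO- + H+; let x = [H+] at equilibrium.
Ka = 10^(−4.80) = 1.58 × 10^-5
x ≈ √(Ka·C₀) = √(1.58 × 10^-5 × 0.351) = 2.35 × 10^-3 M
Fraction ionized = 2.35 × 10^-3 / 0.351 = 0.0067 → 0.7%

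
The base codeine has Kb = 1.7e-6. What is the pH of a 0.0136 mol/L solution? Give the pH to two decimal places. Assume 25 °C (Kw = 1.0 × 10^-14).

pH = 10.18

C18H21NO3 + H2O ⇌ C18H22NO3+ + OH-
Kb = x²/(0.0136 − x) = 1.7 × 10^-6
Since Kb ≪ C₀, x ≈ √(Kb·C₀) = 1.52 × 10^-4 M.
pOH = −log(1.52 × 10^-4) = 3.82; pH = 14.00 − 3.82 = 10.18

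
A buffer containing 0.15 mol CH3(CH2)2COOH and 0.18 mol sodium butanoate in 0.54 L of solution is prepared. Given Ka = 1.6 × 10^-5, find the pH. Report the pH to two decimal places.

pH = 4.88

pKa = −log(1.6 × 10^-5) = 4.796
pH = pKa + log([A⁻]/[HA]) = 4.796 + log(0.18/0.15)
pH = 4.796 + (+0.079) = 4.88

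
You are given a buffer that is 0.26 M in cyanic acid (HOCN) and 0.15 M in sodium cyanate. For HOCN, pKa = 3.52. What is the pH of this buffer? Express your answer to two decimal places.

pH = 3.28

Using pH = pKa + log([base]/[acid]) with [base]/[acid] = 0.15/0.26:
pH = 3.52 + (-0.239) = 3.28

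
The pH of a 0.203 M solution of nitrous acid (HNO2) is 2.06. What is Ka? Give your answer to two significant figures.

Ka = 3.9 × 10^-4

[H+] = 10^(-2.06) = 8.71 × 10^-3 M
At equilibrium [HA] = 0.203 − 8.71 × 10^-3 = 1.94 × 10^-1 M
Ka = [H+][A-]/[HA] = (8.71 × 10^-3)² / 1.94 × 10^-1 = 3.9 × 10^-4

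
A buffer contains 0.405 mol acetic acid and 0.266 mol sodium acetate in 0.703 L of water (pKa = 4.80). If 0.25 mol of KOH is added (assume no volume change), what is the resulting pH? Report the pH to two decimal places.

pH = 5.32

After neutralization: n(CH3COOH) = 0.155 mol, n(CH3COO-) = 0.516 mol.
Henderson–Hasselbalch with mole ratio 0.516/0.155: pH = 4.80 + (+0.522)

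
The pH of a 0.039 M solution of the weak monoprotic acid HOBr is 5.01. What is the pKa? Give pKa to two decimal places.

pKa = 8.61

[H+] = 10^(-5.01) = 9.77 × 10^-6 M
At equilibrium [HA] = 0.039 − 9.77 × 10^-6 = 3.90 × 10^-2 M
Ka = [H+][A-]/[HA] = (9.77 × 10^-6)² / 3.90 × 10^-2 = 2.45 × 10^-9
pKa = -log(2.45 × 10^-9) = 8.61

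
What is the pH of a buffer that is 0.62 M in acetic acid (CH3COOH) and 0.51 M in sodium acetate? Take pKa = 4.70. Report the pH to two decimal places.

pH = 4.62

Henderson–Hasselbalch: pH = pKa + log([CH3COO-]/[CH3COOH]) = 4.70 + log(0.51/0.62)
pH = 4.70 + (-0.085) = 4.62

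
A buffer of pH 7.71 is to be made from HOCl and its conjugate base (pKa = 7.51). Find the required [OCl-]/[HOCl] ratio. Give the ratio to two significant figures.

pH = pKa + log(r) ⇒ log(r) = 7.71 − 7.51 = +0.20
r = [OCl-]/[HOCl] = 10^(+0.20) = 1.58

ratio = 1.6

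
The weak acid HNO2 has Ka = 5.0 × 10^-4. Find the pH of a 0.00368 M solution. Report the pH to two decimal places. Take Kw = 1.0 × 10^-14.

pH = 2.95

HNO2 ⇌ NO2- + H+
Ka = [H+]²/(0.00368 − [H+]) = 5.0 × 10^-4
The 5% rule fails; solving [H+]² + Ka·[H+] − Ka·C₀ = 0 exactly:
[H+] = (−Ka + √(Ka² + 4·Ka·C₀))/2 = 1.13 × 10^-3 M
pH = −log[H+] = −log(1.13 × 10^-3) = 2.95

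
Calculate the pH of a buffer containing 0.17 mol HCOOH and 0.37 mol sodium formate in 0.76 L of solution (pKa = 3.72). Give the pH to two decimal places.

Henderson–Hasselbalch: pH = pKa + log([HCOO-]/[HCOOH]) = 3.72 + log(0.37/0.17)
pH = 3.72 + (+0.338) = 4.06

pH = 4.06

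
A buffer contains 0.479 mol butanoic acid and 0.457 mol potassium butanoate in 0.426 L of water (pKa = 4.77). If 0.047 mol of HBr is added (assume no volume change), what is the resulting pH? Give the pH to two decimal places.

pH = 4.66

After neutralization: n(CH3(CH2)2COOH) = 0.526 mol, n(CH3(CH2)2COO-) = 0.41 mol.
pH = pKa + log(n_CH3(CH2)2COO-/n_CH3(CH2)2COOH) = 4.77 + log(0.41/0.526) = 4.77 + (-0.108)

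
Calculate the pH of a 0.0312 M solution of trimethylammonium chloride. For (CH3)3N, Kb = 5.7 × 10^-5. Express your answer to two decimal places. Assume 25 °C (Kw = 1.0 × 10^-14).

(CH3)3NH+ is the conjugate acid of the weak base (CH3)3N.
Ka = Kw/Kb = 1.0×10^-14 / 5.7 × 10^-5 = 1.75 × 10^-10
From the ICE table, Ka = [H+]²/(0.0312 − [H+]) = 1.75 × 10^-10.
Since Ka ≪ C₀, [H+] ≈ √(Ka·C₀) = 2.34 × 10^-6 M.
pH = −log[H+] = −log(2.34 × 10^-6) = 5.63

pH = 5.63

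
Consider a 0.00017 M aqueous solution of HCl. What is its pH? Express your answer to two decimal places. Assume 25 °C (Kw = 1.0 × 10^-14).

HCl is a strong acid and dissociates completely, so [H+] = 0.00017 M.
pH = -log(0.00017) = 3.77

pH = 3.77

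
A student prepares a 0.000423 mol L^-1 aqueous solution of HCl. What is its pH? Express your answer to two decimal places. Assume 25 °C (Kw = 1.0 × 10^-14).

pH = 3.37

HCl is a strong acid and dissociates completely, so [H+] = 0.000423 M.
pH = -log(0.000423) = 3.37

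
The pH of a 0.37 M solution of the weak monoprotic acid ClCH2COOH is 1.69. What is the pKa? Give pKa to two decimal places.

pKa = 2.92

[H+] = 10^(-1.69) = 2.04 × 10^-2 M
At equilibrium [HA] = 0.37 − 2.04 × 10^-2 = 3.50 × 10^-1 M
Ka = [H+][A-]/[HA] = (2.04 × 10^-2)² / 3.50 × 10^-1 = 1.19 × 10^-3
pKa = -log(1.19 × 10^-3) = 2.92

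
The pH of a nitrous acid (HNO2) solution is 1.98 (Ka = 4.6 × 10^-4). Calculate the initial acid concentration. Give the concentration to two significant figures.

C₀ = 2.5 × 10^-1 M

[H+] = 10^(-1.98) = 1.05 × 10^-2 M = x
Ka = x²/(C₀ − x) ⇒ C₀ = x + x²/Ka
C₀ = 1.05 × 10^-2 + (1.05 × 10^-2)²/(4.6 × 10^-4) = 2.50 × 10^-1 M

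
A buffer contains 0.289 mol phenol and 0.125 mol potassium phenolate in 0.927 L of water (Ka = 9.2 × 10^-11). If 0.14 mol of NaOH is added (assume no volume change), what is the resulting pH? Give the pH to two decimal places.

pH = 10.29

OH- converts C6H5OH to C6H5O-: C6H5OH → 0.149 mol, C6H5O- → 0.265 mol.
pKa = −log(9.2 × 10^-11) = 10.036
Henderson–Hasselbalch with mole ratio 0.265/0.149: pH = 10.036 + (+0.250)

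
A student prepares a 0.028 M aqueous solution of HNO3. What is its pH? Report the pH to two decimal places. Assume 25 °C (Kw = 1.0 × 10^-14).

pH = 1.55

HNO3 is a strong acid and dissociates completely, so [H+] = 0.028 M.
pH = -log(0.028) = 1.55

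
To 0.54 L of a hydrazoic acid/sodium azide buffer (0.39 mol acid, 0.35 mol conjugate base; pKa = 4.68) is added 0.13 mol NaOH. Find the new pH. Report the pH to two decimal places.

pH = 4.95

OH- converts HN3 to N3-: HN3 → 0.26 mol, N3- → 0.48 mol.
Henderson–Hasselbalch with mole ratio 0.48/0.26: pH = 4.68 + (+0.266)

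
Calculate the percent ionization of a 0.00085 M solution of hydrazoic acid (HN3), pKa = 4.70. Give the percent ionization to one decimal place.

14.2%

HN3 ⇌ N3- + H+; let x = [H+] at equilibrium.
Ka = 10^(−4.70) = 2.00 × 10^-5
Solve x² + 2e-05x − 1.7e-08 = 0 → x = 1.21 × 10^-4 M
Fraction ionized = 1.21 × 10^-4 / 0.00085 = 0.1424 → 14.2%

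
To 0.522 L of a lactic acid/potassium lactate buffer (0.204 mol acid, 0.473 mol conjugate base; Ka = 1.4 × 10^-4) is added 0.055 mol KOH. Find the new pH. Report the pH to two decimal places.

OH- converts CH3CH(OH)COOH to CH3CH(OH)COO-: CH3CH(OH)COOH → 0.149 mol, CH3CH(OH)COO- → 0.528 mol.
pKa = −log(1.4 × 10^-4) = 3.854
pH = pKa + log([A⁻]/[HA]) = 3.854 + log(0.528/0.149) = 3.854 +0.549

pH = 4.40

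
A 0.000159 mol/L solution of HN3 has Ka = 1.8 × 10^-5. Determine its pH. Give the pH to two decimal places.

HN3 ⇌ N3- + H+
From the ICE table, Ka = [H+]²/(0.000159 − [H+]) = 1.8 × 10^-5.
The 5% rule fails; solving [H+]² + Ka·[H+] − Ka·C₀ = 0 exactly:
[H+] = (−Ka + √(Ka² + 4·Ka·C₀))/2 = 4.52 × 10^-5 M
pH = −log[H+] = −log(4.52 × 10^-5) = 4.34

pH = 4.34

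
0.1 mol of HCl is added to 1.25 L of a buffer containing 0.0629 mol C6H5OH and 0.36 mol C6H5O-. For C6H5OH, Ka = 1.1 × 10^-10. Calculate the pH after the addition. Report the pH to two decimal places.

After neutralization: n(C6H5OH) = 0.163 mol, n(C6H5O-) = 0.26 mol.
pKa = −log(1.1 × 10^-10) = 9.959
Henderson–Hasselbalch with mole ratio 0.26/0.163: pH = 9.959 + (+0.203)

pH = 10.16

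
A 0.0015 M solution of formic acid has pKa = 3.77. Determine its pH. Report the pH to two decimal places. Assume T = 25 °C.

HCOOH ⇌ HCOO- + H+
Ka = 10^(−3.77) = 1.70 × 10^-4
Let x = [H+] at equilibrium. Ka = x²/(0.0015 − x).
Here C₀/Ka ≈ 8.82, so the small-x approximation fails. Use the quadratic:
x = (−Ka + √(Ka² + 4·Ka·C₀))/2 = 4.27 × 10^-4 M
pH = −log[H+] = −log(4.27 × 10^-4) = 3.37

pH = 3.37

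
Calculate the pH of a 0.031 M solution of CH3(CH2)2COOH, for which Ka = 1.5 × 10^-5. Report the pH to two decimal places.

pH = 3.17

CH3(CH2)2COOH ⇌ CH3(CH2)2COO- + H+
From the ICE table, Ka = [H+]²/(0.031 − [H+]) = 1.5 × 10^-5.
Since Ka ≪ C₀, [H+] ≈ √(Ka·C₀) = 6.82 × 10^-4 M.
([H+]/C₀ = 2.2% < 5%, so the approximation holds.)
pH = −log(6.82 × 10^-4) = 3.17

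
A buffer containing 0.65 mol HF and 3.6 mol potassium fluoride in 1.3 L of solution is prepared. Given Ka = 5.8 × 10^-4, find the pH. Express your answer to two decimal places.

pKa = −log(5.8 × 10^-4) = 3.237
Henderson–Hasselbalch: pH = pKa + log([F-]/[HF]) = 3.237 + log(3.6/0.65)
pH = 3.237 + (+0.743) = 3.98

pH = 3.98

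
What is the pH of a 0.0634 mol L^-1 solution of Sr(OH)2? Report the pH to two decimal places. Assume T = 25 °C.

pH = 13.10

Sr(OH)2 is a strong base (each formula unit releases 2 OH-); [OH-] = 0.127 M.
pOH = -log(0.127) = 0.90
pH = 14.00 - 0.90 = 13.10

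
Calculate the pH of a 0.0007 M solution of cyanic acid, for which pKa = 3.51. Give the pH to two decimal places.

HOCN ⇌ OCN- + H+
Ka = 10^(−3.51) = 3.09 × 10^-4
Ka = [H+]²/(0.0007 − [H+]) = 3.09 × 10^-4
Here C₀/Ka ≈ 2.27, so the small-[H+] approximation fails. Use the quadratic:
[H+] = (−Ka + √(Ka² + 4·Ka·C₀))/2 = 3.36 × 10^-4 M
pH = −log(3.36 × 10^-4) = 3.47

pH = 3.47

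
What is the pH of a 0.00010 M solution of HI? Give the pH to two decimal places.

pH = 4.00

HI is a strong acid and dissociates completely, so [H+] = 0.00010 M.
pH = -log(0.0001) = 4.00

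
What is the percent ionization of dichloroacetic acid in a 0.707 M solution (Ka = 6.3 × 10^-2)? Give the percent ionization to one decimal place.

Cl2CHCOOH ⇌ Cl2CHCOO- + H+; let x = [H+] at equilibrium.
Ka = x²/(C₀ − x); solving the quadratic gives x = 1.82 × 10^-1 M.
% ionization = x/C₀ × 100% = 1.82 × 10^-1/0.707 × 100% = 25.7%

25.7%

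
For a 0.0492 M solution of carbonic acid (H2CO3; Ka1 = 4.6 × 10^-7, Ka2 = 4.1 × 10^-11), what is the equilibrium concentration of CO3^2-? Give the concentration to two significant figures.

4.1 × 10^-11 M

First ionization gives [H+] ≈ [HCO3-] = 1.50 × 10^-4 M.
Second step: Ka2 = [H+][CO3^2-]/[HCO3-] ≈ [CO3^2-] (since [H+] ≈ [HCO3-]).
So [CO3^2-] ≈ Ka2.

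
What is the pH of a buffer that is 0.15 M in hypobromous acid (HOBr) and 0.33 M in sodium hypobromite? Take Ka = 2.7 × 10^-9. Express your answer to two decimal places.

pH = 8.91

pKa = −log(2.7 × 10^-9) = 8.569
Henderson–Hasselbalch: pH = pKa + log([OBr-]/[HOBr]) = 8.569 + log(0.33/0.15)
pH = 8.569 + (+0.342) = 8.91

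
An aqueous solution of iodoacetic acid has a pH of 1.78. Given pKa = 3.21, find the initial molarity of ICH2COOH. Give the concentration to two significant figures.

C₀ = 4.6 × 10^-1 M

[H+] = 10^(-1.78) = 1.66 × 10^-2 M = x
Ka = 10^(−3.21) = 6.17 × 10^-4
Ka = x²/(C₀ − x) ⇒ C₀ = x + x²/Ka
C₀ = 1.66 × 10^-2 + (1.66 × 10^-2)²/(6.17 × 10^-4) = 4.63 × 10^-1 M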